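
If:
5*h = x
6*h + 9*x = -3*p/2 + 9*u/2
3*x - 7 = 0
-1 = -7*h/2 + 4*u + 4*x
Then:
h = 7/15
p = -2687/120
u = -87/40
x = 7/3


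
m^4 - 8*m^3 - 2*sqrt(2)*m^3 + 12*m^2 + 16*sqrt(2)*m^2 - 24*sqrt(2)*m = m*(m - 6)*(m - 2)*(m - 2*sqrt(2))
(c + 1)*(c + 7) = c^2 + 8*c + 7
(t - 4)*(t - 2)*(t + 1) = t^3 - 5*t^2 + 2*t + 8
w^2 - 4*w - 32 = (w - 8)*(w + 4)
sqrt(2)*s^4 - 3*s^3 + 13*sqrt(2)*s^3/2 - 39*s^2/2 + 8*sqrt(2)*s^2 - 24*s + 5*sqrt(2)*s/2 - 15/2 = (s + 1/2)*(s + 5)*(s - 3*sqrt(2)/2)*(sqrt(2)*s + sqrt(2))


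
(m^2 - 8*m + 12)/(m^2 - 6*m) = (m - 2)/m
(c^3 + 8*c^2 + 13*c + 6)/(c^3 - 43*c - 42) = (c + 1)/(c - 7)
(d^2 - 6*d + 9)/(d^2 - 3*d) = (d - 3)/d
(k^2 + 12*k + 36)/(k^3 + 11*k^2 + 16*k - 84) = (k + 6)/(k^2 + 5*k - 14)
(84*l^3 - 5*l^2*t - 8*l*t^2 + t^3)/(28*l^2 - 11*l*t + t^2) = 3*l + t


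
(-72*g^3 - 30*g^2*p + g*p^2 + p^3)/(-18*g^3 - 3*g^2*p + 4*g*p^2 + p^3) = (-24*g^2 - 2*g*p + p^2)/(-6*g^2 + g*p + p^2)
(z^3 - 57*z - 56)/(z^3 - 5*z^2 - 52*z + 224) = (z + 1)/(z - 4)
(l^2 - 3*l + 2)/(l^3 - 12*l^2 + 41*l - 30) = (l - 2)/(l^2 - 11*l + 30)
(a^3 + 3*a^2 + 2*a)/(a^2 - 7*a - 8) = a*(a + 2)/(a - 8)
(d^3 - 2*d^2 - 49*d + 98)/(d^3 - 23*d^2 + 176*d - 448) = (d^2 + 5*d - 14)/(d^2 - 16*d + 64)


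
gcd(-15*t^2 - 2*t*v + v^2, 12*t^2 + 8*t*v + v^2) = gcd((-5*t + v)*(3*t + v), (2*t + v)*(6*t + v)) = 1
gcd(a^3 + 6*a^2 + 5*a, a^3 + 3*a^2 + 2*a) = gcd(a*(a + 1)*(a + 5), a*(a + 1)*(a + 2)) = a^2 + a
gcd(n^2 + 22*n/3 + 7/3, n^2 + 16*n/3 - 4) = 1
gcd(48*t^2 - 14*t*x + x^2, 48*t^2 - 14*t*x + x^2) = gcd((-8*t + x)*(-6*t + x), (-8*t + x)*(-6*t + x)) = 48*t^2 - 14*t*x + x^2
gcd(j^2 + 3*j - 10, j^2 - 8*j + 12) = j - 2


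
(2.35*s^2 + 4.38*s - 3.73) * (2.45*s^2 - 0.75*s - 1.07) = 5.7575*s^4 + 8.9685*s^3 - 14.938*s^2 - 1.8891*s + 3.9911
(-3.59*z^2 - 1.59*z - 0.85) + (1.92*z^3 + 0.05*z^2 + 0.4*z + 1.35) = 1.92*z^3 - 3.54*z^2 - 1.19*z + 0.5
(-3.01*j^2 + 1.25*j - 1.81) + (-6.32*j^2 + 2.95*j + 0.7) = -9.33*j^2 + 4.2*j - 1.11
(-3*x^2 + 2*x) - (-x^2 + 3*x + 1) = -2*x^2 - x - 1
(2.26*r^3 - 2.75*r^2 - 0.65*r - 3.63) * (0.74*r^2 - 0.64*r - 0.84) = 1.6724*r^5 - 3.4814*r^4 - 0.6194*r^3 + 0.0398000000000002*r^2 + 2.8692*r + 3.0492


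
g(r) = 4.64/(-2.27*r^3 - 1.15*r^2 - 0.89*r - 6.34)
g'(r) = 4.64*(6.81*r^2 + 2.3*r + 0.89)/(-2.27*r^3 - 1.15*r^2 - 0.89*r - 6.34)^2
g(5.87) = -0.01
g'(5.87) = 0.00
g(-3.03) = 0.09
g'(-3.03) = 0.11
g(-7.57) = 0.01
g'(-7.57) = 0.00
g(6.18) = -0.01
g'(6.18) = 0.00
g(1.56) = -0.24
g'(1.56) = 0.27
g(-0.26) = -0.75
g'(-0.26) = 0.09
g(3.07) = -0.05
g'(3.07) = 0.05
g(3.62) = -0.04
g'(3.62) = 0.03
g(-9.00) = 0.00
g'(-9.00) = 0.00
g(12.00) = -0.00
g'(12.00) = 0.00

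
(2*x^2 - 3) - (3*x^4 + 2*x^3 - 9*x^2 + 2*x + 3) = -3*x^4 - 2*x^3 + 11*x^2 - 2*x - 6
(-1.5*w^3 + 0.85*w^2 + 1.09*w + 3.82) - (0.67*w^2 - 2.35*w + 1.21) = -1.5*w^3 + 0.18*w^2 + 3.44*w + 2.61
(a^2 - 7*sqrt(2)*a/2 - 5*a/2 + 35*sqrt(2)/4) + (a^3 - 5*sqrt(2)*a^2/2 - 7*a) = a^3 - 5*sqrt(2)*a^2/2 + a^2 - 19*a/2 - 7*sqrt(2)*a/2 + 35*sqrt(2)/4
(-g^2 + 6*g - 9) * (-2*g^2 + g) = 2*g^4 - 13*g^3 + 24*g^2 - 9*g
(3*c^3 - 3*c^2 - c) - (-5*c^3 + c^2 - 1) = 8*c^3 - 4*c^2 - c + 1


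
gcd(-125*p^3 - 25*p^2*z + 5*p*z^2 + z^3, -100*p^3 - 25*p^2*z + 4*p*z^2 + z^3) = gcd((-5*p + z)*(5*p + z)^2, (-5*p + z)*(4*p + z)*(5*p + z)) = -25*p^2 + z^2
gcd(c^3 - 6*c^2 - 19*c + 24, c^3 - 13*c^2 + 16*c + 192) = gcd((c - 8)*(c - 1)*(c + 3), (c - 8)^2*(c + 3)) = c^2 - 5*c - 24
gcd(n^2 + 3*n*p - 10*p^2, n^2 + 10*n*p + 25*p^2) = n + 5*p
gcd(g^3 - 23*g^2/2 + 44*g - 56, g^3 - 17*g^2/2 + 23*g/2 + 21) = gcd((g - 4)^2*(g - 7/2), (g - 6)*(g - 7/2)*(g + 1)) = g - 7/2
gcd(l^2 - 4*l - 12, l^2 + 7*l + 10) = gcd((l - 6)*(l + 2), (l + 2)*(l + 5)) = l + 2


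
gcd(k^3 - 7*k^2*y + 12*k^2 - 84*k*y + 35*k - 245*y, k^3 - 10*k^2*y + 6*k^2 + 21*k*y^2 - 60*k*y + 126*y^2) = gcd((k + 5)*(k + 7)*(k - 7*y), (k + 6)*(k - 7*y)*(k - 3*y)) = -k + 7*y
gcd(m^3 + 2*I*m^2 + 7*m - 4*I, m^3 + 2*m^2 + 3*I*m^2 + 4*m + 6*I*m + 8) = m^2 + 3*I*m + 4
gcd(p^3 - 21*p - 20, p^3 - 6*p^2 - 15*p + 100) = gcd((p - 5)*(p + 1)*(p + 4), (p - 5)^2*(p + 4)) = p^2 - p - 20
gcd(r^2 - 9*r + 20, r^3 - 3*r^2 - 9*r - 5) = r - 5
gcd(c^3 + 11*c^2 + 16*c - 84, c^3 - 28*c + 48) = c^2 + 4*c - 12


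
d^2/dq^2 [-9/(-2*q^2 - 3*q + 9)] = 18*(-4*q^2 - 6*q + (4*q + 3)^2 + 18)/(2*q^2 + 3*q - 9)^3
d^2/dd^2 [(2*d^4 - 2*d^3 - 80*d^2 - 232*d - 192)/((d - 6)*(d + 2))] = 4*(d^3 - 18*d^2 + 108*d - 360)/(d^3 - 18*d^2 + 108*d - 216)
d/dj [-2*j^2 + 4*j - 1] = 4 - 4*j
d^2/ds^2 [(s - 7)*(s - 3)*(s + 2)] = 6*s - 16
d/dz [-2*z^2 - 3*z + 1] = -4*z - 3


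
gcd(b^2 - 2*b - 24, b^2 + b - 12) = b + 4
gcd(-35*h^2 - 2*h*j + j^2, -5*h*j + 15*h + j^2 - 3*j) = 1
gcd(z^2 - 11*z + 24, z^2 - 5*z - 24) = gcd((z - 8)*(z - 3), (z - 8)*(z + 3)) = z - 8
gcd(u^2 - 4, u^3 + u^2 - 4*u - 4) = u^2 - 4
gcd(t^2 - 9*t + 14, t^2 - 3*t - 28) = t - 7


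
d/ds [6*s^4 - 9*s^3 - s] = 24*s^3 - 27*s^2 - 1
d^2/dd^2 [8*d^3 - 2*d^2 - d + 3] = 48*d - 4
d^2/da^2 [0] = 0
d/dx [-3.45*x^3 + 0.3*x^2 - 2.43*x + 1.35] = -10.35*x^2 + 0.6*x - 2.43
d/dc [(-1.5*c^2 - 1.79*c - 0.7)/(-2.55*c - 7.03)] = (3.825*c^2 + 21.09*c + 10.7987)/(6.5025*c^2 + 35.853*c + 49.4209)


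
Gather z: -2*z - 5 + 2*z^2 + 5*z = 2*z^2 + 3*z - 5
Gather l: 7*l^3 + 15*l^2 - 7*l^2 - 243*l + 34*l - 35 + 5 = 7*l^3 + 8*l^2 - 209*l - 30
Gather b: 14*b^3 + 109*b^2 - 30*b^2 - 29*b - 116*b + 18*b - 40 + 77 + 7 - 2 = 14*b^3 + 79*b^2 - 127*b + 42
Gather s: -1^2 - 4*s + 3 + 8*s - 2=4*s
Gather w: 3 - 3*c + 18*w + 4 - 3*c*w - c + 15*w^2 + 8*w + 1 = -4*c + 15*w^2 + w*(26 - 3*c) + 8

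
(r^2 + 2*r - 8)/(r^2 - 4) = (r + 4)/(r + 2)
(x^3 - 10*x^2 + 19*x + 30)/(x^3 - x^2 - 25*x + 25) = (x^2 - 5*x - 6)/(x^2 + 4*x - 5)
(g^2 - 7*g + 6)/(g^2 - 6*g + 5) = (g - 6)/(g - 5)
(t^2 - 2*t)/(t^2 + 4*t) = (t - 2)/(t + 4)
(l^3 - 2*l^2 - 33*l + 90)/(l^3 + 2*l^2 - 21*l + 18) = (l - 5)/(l - 1)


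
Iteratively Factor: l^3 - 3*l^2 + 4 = (l + 1)*(l^2 - 4*l + 4) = (l - 2)*(l + 1)*(l - 2)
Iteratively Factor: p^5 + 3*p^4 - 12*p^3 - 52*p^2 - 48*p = (p + 2)*(p^4 + p^3 - 14*p^2 - 24*p) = p*(p + 2)*(p^3 + p^2 - 14*p - 24) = p*(p + 2)^2*(p^2 - p - 12) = p*(p + 2)^2*(p + 3)*(p - 4)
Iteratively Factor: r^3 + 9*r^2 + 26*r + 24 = (r + 4)*(r^2 + 5*r + 6) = (r + 2)*(r + 4)*(r + 3)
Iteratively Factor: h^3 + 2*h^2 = (h)*(h^2 + 2*h) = h^2*(h + 2)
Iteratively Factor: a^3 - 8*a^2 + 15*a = (a - 5)*(a^2 - 3*a) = a*(a - 5)*(a - 3)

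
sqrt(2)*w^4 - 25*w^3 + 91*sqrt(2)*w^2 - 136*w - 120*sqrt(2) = (w - 6*sqrt(2))*(w - 5*sqrt(2))*(w - 2*sqrt(2))*(sqrt(2)*w + 1)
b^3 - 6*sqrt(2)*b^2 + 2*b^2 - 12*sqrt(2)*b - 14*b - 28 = (b + 2)*(b - 7*sqrt(2))*(b + sqrt(2))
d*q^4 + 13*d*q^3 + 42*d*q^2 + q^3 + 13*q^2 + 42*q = q*(q + 6)*(q + 7)*(d*q + 1)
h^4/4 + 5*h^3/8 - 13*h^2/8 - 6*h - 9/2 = (h/2 + 1)^2*(h - 3)*(h + 3/2)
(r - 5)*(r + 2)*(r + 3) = r^3 - 19*r - 30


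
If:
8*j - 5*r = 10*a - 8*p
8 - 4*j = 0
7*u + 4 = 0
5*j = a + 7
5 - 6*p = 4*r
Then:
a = 3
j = 2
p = 81/62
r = -22/31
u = -4/7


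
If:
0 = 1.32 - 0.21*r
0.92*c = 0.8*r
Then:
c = 5.47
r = 6.29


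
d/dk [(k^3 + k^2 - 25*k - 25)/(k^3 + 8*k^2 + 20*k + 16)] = (7*k^3 + 76*k^2 + 191*k + 50)/(k^5 + 14*k^4 + 76*k^3 + 200*k^2 + 256*k + 128)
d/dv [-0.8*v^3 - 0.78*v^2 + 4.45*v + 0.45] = -2.4*v^2 - 1.56*v + 4.45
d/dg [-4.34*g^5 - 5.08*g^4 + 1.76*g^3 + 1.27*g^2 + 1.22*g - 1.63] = -21.7*g^4 - 20.32*g^3 + 5.28*g^2 + 2.54*g + 1.22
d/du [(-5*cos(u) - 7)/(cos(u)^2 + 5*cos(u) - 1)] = (5*sin(u)^2 - 14*cos(u) - 45)*sin(u)/(-sin(u)^2 + 5*cos(u))^2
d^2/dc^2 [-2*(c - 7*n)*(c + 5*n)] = -4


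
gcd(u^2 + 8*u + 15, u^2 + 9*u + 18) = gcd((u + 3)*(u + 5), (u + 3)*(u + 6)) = u + 3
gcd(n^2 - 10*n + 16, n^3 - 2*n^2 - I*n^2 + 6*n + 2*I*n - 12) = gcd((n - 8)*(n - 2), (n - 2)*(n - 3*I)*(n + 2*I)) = n - 2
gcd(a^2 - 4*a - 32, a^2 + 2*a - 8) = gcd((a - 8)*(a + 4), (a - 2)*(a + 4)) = a + 4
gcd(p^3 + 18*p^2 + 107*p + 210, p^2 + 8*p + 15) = p + 5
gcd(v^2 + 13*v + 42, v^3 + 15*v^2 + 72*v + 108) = v + 6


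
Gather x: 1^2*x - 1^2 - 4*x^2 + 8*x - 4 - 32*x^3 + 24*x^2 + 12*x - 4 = -32*x^3 + 20*x^2 + 21*x - 9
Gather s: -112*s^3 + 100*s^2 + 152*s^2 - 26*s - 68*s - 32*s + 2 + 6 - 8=-112*s^3 + 252*s^2 - 126*s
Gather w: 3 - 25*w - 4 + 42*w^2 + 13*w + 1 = 42*w^2 - 12*w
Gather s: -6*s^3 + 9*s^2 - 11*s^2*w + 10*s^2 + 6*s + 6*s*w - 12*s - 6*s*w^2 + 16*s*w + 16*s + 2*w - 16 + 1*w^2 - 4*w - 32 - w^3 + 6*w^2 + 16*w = -6*s^3 + s^2*(19 - 11*w) + s*(-6*w^2 + 22*w + 10) - w^3 + 7*w^2 + 14*w - 48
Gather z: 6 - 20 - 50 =-64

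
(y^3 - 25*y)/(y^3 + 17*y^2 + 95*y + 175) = y*(y - 5)/(y^2 + 12*y + 35)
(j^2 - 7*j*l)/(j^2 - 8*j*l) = (j - 7*l)/(j - 8*l)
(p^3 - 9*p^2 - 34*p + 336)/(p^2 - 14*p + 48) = (p^2 - p - 42)/(p - 6)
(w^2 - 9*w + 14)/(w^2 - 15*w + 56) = (w - 2)/(w - 8)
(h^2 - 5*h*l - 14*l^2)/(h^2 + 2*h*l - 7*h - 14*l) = (h - 7*l)/(h - 7)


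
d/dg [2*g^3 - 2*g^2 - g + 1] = 6*g^2 - 4*g - 1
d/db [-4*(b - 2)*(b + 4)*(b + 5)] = -12*b^2 - 56*b - 8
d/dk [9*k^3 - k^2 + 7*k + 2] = 27*k^2 - 2*k + 7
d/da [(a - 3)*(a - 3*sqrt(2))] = 2*a - 3*sqrt(2) - 3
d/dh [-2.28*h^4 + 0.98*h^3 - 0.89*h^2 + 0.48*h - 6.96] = -9.12*h^3 + 2.94*h^2 - 1.78*h + 0.48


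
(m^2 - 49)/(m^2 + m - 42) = (m - 7)/(m - 6)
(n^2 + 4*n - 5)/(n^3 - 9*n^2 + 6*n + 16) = (n^2 + 4*n - 5)/(n^3 - 9*n^2 + 6*n + 16)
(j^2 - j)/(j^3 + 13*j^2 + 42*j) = (j - 1)/(j^2 + 13*j + 42)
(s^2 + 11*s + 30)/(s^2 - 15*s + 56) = (s^2 + 11*s + 30)/(s^2 - 15*s + 56)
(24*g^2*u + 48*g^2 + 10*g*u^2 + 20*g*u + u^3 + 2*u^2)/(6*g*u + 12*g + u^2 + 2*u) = 4*g + u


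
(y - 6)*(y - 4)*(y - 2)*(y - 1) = y^4 - 13*y^3 + 56*y^2 - 92*y + 48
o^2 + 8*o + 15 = (o + 3)*(o + 5)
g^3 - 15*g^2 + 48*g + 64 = (g - 8)^2*(g + 1)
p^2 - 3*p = p*(p - 3)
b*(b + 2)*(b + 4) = b^3 + 6*b^2 + 8*b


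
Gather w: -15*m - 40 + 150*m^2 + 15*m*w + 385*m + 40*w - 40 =150*m^2 + 370*m + w*(15*m + 40) - 80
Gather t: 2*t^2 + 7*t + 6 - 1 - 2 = 2*t^2 + 7*t + 3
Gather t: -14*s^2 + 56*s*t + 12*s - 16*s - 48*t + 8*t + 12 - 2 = -14*s^2 - 4*s + t*(56*s - 40) + 10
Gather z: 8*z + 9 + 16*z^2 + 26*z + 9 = 16*z^2 + 34*z + 18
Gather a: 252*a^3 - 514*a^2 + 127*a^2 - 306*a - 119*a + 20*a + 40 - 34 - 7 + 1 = 252*a^3 - 387*a^2 - 405*a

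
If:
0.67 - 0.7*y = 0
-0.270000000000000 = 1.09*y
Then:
No Solution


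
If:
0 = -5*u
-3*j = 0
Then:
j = 0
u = 0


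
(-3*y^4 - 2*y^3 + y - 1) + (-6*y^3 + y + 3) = -3*y^4 - 8*y^3 + 2*y + 2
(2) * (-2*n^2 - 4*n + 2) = -4*n^2 - 8*n + 4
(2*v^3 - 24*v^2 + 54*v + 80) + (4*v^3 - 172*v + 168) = 6*v^3 - 24*v^2 - 118*v + 248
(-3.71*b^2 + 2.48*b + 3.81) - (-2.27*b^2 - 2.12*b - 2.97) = -1.44*b^2 + 4.6*b + 6.78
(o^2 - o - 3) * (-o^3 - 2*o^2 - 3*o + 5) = -o^5 - o^4 + 2*o^3 + 14*o^2 + 4*o - 15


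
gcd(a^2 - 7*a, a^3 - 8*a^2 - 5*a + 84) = a - 7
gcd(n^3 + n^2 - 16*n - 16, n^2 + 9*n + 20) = n + 4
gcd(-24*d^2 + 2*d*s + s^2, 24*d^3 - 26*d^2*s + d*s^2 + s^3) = -24*d^2 + 2*d*s + s^2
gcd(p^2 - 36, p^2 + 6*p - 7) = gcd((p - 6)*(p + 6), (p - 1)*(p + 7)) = 1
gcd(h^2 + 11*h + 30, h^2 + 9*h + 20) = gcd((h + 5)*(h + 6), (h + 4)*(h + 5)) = h + 5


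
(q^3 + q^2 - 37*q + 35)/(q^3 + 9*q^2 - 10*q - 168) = (q^2 - 6*q + 5)/(q^2 + 2*q - 24)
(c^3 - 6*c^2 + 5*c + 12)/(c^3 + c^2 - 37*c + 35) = (c^3 - 6*c^2 + 5*c + 12)/(c^3 + c^2 - 37*c + 35)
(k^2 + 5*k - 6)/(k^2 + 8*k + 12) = (k - 1)/(k + 2)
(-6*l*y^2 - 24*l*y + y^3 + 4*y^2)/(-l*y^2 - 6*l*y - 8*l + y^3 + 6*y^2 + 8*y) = y*(-6*l + y)/(-l*y - 2*l + y^2 + 2*y)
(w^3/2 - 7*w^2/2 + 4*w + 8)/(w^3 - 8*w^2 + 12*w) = (w^3 - 7*w^2 + 8*w + 16)/(2*w*(w^2 - 8*w + 12))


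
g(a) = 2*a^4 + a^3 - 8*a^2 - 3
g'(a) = 8*a^3 + 3*a^2 - 16*a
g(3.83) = 366.18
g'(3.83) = 432.18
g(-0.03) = -3.01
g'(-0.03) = 0.48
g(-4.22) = 413.66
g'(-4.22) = -480.27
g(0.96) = -7.79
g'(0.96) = -5.52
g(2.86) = 88.77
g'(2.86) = 165.93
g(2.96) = 106.37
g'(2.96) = 186.40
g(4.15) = 523.92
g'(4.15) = 557.05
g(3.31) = 185.69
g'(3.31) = 270.03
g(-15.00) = 96072.00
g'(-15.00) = -26085.00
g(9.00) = 13200.00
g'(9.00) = 5931.00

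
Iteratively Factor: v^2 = (v)*(v)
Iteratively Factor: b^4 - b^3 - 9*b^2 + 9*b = (b)*(b^3 - b^2 - 9*b + 9) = b*(b + 3)*(b^2 - 4*b + 3) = b*(b - 3)*(b + 3)*(b - 1)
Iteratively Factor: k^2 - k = (k - 1)*(k)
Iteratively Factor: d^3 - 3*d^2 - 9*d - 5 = (d - 5)*(d^2 + 2*d + 1) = (d - 5)*(d + 1)*(d + 1)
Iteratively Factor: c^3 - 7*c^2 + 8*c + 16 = (c - 4)*(c^2 - 3*c - 4) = (c - 4)^2*(c + 1)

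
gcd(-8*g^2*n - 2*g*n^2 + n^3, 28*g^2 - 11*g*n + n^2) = 4*g - n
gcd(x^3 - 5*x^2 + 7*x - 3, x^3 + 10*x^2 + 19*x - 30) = x - 1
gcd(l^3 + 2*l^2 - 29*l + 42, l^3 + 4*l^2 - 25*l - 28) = l + 7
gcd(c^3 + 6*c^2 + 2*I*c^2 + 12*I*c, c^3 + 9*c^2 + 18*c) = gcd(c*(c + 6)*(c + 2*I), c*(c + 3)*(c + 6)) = c^2 + 6*c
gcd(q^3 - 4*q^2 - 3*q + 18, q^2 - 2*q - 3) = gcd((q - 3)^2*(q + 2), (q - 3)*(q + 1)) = q - 3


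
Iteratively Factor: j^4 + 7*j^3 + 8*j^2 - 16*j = (j + 4)*(j^3 + 3*j^2 - 4*j) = j*(j + 4)*(j^2 + 3*j - 4) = j*(j + 4)^2*(j - 1)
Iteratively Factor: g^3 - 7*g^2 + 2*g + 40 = (g - 5)*(g^2 - 2*g - 8) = (g - 5)*(g + 2)*(g - 4)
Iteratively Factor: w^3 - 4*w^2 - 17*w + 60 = (w + 4)*(w^2 - 8*w + 15) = (w - 3)*(w + 4)*(w - 5)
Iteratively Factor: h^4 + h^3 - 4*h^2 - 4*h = (h - 2)*(h^3 + 3*h^2 + 2*h) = (h - 2)*(h + 1)*(h^2 + 2*h) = (h - 2)*(h + 1)*(h + 2)*(h)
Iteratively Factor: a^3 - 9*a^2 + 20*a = (a - 4)*(a^2 - 5*a) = (a - 5)*(a - 4)*(a)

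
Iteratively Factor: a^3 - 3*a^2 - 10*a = (a - 5)*(a^2 + 2*a) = a*(a - 5)*(a + 2)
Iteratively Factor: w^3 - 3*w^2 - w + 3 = (w + 1)*(w^2 - 4*w + 3) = (w - 3)*(w + 1)*(w - 1)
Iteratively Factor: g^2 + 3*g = (g)*(g + 3)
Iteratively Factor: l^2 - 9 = (l - 3)*(l + 3)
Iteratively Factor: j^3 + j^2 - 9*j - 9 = (j - 3)*(j^2 + 4*j + 3) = (j - 3)*(j + 3)*(j + 1)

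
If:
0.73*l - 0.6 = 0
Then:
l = 0.82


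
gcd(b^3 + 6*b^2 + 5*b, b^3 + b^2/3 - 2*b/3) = b^2 + b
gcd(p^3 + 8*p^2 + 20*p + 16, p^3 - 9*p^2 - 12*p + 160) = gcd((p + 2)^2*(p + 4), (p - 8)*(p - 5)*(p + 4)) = p + 4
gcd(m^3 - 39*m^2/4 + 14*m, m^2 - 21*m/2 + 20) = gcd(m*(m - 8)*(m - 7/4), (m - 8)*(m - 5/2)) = m - 8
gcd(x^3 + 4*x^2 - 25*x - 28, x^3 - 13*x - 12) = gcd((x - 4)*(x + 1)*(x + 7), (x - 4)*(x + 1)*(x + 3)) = x^2 - 3*x - 4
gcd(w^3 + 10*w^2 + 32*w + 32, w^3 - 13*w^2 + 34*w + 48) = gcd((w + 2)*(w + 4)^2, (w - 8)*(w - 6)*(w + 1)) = 1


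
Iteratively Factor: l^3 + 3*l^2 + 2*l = (l)*(l^2 + 3*l + 2) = l*(l + 2)*(l + 1)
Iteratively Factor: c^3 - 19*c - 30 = (c - 5)*(c^2 + 5*c + 6) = (c - 5)*(c + 2)*(c + 3)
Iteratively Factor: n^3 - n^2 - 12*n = (n - 4)*(n^2 + 3*n) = n*(n - 4)*(n + 3)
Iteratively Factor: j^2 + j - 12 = (j - 3)*(j + 4)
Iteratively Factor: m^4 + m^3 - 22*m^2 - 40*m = (m)*(m^3 + m^2 - 22*m - 40) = m*(m + 2)*(m^2 - m - 20) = m*(m + 2)*(m + 4)*(m - 5)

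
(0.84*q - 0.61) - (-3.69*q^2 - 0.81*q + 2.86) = 3.69*q^2 + 1.65*q - 3.47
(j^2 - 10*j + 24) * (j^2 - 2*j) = j^4 - 12*j^3 + 44*j^2 - 48*j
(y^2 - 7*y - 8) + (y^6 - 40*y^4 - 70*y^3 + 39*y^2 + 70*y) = y^6 - 40*y^4 - 70*y^3 + 40*y^2 + 63*y - 8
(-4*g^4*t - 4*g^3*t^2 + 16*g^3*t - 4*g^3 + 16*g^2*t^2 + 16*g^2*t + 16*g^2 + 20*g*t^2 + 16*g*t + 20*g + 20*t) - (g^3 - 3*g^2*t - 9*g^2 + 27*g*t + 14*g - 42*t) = -4*g^4*t - 4*g^3*t^2 + 16*g^3*t - 5*g^3 + 16*g^2*t^2 + 19*g^2*t + 25*g^2 + 20*g*t^2 - 11*g*t + 6*g + 62*t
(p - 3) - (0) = p - 3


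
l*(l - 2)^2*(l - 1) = l^4 - 5*l^3 + 8*l^2 - 4*l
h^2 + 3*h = h*(h + 3)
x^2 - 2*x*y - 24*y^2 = (x - 6*y)*(x + 4*y)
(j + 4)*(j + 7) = j^2 + 11*j + 28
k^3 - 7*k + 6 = (k - 2)*(k - 1)*(k + 3)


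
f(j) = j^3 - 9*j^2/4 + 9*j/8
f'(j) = 3*j^2 - 9*j/2 + 9/8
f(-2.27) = -25.84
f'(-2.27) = 26.80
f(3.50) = 19.25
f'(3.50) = 22.12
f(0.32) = 0.16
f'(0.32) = -0.01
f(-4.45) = -137.68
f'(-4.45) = 80.56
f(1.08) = -0.15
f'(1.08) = -0.24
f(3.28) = 14.77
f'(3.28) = 18.64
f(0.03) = 0.03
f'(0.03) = 0.99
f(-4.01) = -105.17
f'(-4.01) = 67.41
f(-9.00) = -921.38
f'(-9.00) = 284.62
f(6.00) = 141.75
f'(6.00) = 82.12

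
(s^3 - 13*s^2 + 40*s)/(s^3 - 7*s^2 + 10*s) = (s - 8)/(s - 2)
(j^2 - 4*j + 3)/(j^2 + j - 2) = (j - 3)/(j + 2)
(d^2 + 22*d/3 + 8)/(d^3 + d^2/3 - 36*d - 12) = (3*d + 4)/(3*d^2 - 17*d - 6)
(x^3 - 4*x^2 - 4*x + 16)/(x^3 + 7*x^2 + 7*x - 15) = (x^3 - 4*x^2 - 4*x + 16)/(x^3 + 7*x^2 + 7*x - 15)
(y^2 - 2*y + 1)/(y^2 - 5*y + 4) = (y - 1)/(y - 4)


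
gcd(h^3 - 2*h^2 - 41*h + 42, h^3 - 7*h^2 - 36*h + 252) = h^2 - h - 42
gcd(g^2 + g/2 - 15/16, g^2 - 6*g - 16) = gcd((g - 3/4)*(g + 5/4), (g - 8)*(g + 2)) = 1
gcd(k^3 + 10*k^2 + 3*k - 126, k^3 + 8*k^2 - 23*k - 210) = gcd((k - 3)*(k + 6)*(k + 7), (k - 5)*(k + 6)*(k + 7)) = k^2 + 13*k + 42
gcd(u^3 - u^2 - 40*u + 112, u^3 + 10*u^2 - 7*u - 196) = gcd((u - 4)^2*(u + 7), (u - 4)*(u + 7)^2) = u^2 + 3*u - 28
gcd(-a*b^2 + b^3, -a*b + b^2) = a*b - b^2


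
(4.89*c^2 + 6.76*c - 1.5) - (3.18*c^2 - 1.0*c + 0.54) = 1.71*c^2 + 7.76*c - 2.04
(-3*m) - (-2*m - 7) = 7 - m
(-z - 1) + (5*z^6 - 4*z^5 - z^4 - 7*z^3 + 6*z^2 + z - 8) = 5*z^6 - 4*z^5 - z^4 - 7*z^3 + 6*z^2 - 9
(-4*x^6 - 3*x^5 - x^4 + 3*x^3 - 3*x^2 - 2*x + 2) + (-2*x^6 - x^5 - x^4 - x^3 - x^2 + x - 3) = -6*x^6 - 4*x^5 - 2*x^4 + 2*x^3 - 4*x^2 - x - 1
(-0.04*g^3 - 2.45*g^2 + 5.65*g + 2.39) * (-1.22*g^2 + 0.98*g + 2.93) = 0.0488*g^5 + 2.9498*g^4 - 9.4112*g^3 - 4.5573*g^2 + 18.8967*g + 7.0027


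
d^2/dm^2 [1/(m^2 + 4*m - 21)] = 2*(-m^2 - 4*m + 4*(m + 2)^2 + 21)/(m^2 + 4*m - 21)^3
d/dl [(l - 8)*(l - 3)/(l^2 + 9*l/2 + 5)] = 2*(31*l^2 - 76*l - 326)/(4*l^4 + 36*l^3 + 121*l^2 + 180*l + 100)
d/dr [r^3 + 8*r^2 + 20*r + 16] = 3*r^2 + 16*r + 20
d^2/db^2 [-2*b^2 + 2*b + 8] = -4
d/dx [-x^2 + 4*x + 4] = 4 - 2*x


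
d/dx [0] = 0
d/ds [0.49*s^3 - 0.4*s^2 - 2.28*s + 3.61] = 1.47*s^2 - 0.8*s - 2.28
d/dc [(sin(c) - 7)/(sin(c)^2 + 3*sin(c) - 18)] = (14*sin(c) + cos(c)^2 + 2)*cos(c)/(sin(c)^2 + 3*sin(c) - 18)^2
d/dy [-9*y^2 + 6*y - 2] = 6 - 18*y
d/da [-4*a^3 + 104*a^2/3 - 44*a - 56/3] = -12*a^2 + 208*a/3 - 44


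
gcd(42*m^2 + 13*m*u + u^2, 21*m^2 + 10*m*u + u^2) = 7*m + u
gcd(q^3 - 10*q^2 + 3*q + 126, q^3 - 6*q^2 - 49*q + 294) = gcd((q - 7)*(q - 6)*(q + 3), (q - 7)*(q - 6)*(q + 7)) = q^2 - 13*q + 42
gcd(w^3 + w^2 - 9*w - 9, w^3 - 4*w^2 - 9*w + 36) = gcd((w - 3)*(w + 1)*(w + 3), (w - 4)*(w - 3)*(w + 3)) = w^2 - 9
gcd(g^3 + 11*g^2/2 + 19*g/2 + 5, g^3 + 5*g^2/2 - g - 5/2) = g^2 + 7*g/2 + 5/2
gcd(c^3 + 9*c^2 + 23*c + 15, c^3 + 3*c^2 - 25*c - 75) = c^2 + 8*c + 15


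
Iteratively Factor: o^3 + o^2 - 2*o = (o + 2)*(o^2 - o) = (o - 1)*(o + 2)*(o)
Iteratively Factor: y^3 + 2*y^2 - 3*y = (y + 3)*(y^2 - y) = (y - 1)*(y + 3)*(y)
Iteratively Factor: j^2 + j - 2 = (j - 1)*(j + 2)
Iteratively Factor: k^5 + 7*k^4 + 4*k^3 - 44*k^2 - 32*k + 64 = (k + 2)*(k^4 + 5*k^3 - 6*k^2 - 32*k + 32) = (k - 2)*(k + 2)*(k^3 + 7*k^2 + 8*k - 16) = (k - 2)*(k - 1)*(k + 2)*(k^2 + 8*k + 16) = (k - 2)*(k - 1)*(k + 2)*(k + 4)*(k + 4)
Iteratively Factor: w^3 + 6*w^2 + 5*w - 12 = (w + 4)*(w^2 + 2*w - 3) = (w + 3)*(w + 4)*(w - 1)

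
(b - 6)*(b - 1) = b^2 - 7*b + 6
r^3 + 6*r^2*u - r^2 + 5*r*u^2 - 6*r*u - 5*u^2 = (r - 1)*(r + u)*(r + 5*u)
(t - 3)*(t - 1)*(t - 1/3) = t^3 - 13*t^2/3 + 13*t/3 - 1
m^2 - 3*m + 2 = (m - 2)*(m - 1)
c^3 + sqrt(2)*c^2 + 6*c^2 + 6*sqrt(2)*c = c*(c + 6)*(c + sqrt(2))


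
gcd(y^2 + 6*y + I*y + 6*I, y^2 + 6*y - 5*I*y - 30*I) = y + 6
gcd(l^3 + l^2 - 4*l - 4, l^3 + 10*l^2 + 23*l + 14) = l^2 + 3*l + 2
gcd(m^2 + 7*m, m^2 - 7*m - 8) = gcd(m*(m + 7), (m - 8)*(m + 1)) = 1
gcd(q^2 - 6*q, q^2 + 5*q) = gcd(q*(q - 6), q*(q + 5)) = q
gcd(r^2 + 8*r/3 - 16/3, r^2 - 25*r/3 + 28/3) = r - 4/3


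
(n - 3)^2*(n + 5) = n^3 - n^2 - 21*n + 45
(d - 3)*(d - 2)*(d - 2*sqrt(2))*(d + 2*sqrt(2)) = d^4 - 5*d^3 - 2*d^2 + 40*d - 48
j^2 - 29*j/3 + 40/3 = (j - 8)*(j - 5/3)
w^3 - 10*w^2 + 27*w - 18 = (w - 6)*(w - 3)*(w - 1)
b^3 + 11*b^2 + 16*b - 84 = (b - 2)*(b + 6)*(b + 7)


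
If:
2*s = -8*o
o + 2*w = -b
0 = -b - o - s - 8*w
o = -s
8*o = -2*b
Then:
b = 0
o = 0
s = 0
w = 0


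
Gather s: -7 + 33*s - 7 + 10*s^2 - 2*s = 10*s^2 + 31*s - 14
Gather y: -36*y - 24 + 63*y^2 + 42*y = 63*y^2 + 6*y - 24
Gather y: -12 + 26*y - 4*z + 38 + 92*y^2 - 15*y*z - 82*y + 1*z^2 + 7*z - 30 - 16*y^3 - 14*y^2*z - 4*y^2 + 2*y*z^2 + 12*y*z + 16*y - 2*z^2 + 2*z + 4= -16*y^3 + y^2*(88 - 14*z) + y*(2*z^2 - 3*z - 40) - z^2 + 5*z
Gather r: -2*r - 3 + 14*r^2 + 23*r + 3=14*r^2 + 21*r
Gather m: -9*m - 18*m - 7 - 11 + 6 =-27*m - 12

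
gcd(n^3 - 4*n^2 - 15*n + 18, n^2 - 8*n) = 1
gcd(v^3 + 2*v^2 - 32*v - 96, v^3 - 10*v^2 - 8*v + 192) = v^2 - 2*v - 24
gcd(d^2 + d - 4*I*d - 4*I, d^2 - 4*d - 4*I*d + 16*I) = d - 4*I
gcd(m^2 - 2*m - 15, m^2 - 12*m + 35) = m - 5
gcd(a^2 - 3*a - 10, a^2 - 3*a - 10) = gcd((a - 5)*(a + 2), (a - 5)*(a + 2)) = a^2 - 3*a - 10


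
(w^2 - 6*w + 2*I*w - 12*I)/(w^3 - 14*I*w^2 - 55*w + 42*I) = (w^2 + 2*w*(-3 + I) - 12*I)/(w^3 - 14*I*w^2 - 55*w + 42*I)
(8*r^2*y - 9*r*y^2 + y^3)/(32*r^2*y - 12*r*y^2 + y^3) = (-r + y)/(-4*r + y)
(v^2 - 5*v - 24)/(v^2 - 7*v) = (v^2 - 5*v - 24)/(v*(v - 7))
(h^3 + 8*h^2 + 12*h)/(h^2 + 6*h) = h + 2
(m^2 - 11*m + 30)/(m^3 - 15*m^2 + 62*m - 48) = (m - 5)/(m^2 - 9*m + 8)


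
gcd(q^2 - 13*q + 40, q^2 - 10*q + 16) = q - 8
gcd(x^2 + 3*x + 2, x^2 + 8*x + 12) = x + 2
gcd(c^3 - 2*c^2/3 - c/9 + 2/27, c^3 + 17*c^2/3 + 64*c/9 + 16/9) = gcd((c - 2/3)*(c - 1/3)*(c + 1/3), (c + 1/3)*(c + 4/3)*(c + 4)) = c + 1/3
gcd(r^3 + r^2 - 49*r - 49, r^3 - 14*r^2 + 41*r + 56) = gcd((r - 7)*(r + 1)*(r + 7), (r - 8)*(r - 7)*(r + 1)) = r^2 - 6*r - 7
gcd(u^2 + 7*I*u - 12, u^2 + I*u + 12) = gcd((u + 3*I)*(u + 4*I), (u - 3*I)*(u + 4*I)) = u + 4*I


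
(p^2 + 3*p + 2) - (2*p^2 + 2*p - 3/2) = -p^2 + p + 7/2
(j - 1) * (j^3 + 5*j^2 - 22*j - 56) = j^4 + 4*j^3 - 27*j^2 - 34*j + 56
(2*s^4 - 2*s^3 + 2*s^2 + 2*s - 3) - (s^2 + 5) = 2*s^4 - 2*s^3 + s^2 + 2*s - 8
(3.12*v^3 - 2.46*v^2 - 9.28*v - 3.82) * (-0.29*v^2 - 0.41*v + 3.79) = -0.9048*v^5 - 0.5658*v^4 + 15.5246*v^3 - 4.4108*v^2 - 33.605*v - 14.4778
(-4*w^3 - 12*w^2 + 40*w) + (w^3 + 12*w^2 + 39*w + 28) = -3*w^3 + 79*w + 28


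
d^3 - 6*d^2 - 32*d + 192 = (d - 6)*(d - 4*sqrt(2))*(d + 4*sqrt(2))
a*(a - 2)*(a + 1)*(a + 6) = a^4 + 5*a^3 - 8*a^2 - 12*a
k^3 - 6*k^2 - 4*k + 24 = (k - 6)*(k - 2)*(k + 2)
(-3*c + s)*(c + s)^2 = -3*c^3 - 5*c^2*s - c*s^2 + s^3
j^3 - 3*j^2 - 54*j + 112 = (j - 8)*(j - 2)*(j + 7)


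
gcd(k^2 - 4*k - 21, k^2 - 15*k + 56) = k - 7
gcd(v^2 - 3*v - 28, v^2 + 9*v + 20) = v + 4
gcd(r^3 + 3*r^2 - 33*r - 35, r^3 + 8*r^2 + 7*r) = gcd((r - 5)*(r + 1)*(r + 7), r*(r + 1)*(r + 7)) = r^2 + 8*r + 7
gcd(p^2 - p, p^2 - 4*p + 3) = p - 1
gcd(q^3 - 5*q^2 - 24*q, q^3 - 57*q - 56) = q - 8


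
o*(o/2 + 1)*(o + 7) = o^3/2 + 9*o^2/2 + 7*o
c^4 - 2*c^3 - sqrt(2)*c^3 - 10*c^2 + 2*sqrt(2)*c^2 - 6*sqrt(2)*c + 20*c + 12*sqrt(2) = (c - 2)*(c - 3*sqrt(2))*(c + sqrt(2))^2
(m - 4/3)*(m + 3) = m^2 + 5*m/3 - 4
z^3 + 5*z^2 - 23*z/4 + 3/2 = (z - 1/2)^2*(z + 6)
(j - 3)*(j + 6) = j^2 + 3*j - 18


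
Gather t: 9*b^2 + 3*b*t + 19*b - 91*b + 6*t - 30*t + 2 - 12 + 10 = 9*b^2 - 72*b + t*(3*b - 24)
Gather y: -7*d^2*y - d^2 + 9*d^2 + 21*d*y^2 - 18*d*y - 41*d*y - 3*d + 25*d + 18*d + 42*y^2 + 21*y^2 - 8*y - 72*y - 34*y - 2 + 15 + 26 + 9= 8*d^2 + 40*d + y^2*(21*d + 63) + y*(-7*d^2 - 59*d - 114) + 48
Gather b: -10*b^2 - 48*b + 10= -10*b^2 - 48*b + 10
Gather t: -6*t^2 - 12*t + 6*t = -6*t^2 - 6*t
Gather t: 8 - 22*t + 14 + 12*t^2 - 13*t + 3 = 12*t^2 - 35*t + 25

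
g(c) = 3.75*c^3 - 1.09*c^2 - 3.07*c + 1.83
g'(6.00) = 388.85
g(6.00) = 754.17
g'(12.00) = 1590.77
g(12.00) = 6288.03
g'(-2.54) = 75.05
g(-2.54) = -58.86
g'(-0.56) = 1.68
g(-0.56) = 2.55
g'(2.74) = 75.42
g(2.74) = 62.38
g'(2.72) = 74.23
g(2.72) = 60.88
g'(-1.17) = 14.88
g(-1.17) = -2.08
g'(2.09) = 41.51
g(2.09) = 24.89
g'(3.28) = 110.81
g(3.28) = 112.36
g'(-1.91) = 42.13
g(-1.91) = -22.41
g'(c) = 11.25*c^2 - 2.18*c - 3.07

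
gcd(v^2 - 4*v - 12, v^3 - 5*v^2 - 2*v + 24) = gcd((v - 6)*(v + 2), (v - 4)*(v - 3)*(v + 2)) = v + 2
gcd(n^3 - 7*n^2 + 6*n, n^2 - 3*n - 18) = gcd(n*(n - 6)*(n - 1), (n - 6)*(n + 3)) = n - 6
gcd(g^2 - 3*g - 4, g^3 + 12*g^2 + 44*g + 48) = 1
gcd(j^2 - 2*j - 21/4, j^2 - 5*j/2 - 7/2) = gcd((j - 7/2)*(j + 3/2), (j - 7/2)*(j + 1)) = j - 7/2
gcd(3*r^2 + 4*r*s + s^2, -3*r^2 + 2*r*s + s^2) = 3*r + s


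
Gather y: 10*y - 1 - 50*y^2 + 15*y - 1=-50*y^2 + 25*y - 2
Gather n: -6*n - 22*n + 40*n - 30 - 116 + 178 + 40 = 12*n + 72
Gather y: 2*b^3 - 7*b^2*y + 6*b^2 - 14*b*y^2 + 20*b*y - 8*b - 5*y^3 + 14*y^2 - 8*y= 2*b^3 + 6*b^2 - 8*b - 5*y^3 + y^2*(14 - 14*b) + y*(-7*b^2 + 20*b - 8)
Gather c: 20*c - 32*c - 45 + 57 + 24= 36 - 12*c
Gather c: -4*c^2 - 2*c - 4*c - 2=-4*c^2 - 6*c - 2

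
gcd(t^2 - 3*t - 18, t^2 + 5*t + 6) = t + 3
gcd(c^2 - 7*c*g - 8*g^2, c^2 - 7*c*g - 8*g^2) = c^2 - 7*c*g - 8*g^2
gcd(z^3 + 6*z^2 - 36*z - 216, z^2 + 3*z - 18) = z + 6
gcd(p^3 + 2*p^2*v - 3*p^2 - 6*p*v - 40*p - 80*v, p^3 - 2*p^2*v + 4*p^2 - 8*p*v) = 1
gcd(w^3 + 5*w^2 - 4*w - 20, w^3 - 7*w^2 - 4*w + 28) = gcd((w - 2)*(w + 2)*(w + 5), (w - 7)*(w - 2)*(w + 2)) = w^2 - 4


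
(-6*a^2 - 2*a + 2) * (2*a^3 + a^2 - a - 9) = -12*a^5 - 10*a^4 + 8*a^3 + 58*a^2 + 16*a - 18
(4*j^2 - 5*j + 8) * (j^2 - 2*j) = 4*j^4 - 13*j^3 + 18*j^2 - 16*j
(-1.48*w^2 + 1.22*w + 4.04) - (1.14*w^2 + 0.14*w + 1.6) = -2.62*w^2 + 1.08*w + 2.44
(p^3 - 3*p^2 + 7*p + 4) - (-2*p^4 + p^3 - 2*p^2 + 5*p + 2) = 2*p^4 - p^2 + 2*p + 2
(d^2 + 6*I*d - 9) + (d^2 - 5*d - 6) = 2*d^2 - 5*d + 6*I*d - 15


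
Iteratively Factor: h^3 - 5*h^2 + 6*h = (h)*(h^2 - 5*h + 6) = h*(h - 3)*(h - 2)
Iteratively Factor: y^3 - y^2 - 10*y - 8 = (y + 2)*(y^2 - 3*y - 4) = (y - 4)*(y + 2)*(y + 1)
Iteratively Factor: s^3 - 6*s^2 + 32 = (s - 4)*(s^2 - 2*s - 8) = (s - 4)^2*(s + 2)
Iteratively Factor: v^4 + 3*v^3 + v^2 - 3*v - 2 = (v + 1)*(v^3 + 2*v^2 - v - 2) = (v + 1)*(v + 2)*(v^2 - 1) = (v - 1)*(v + 1)*(v + 2)*(v + 1)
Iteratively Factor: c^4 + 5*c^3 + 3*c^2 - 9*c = (c)*(c^3 + 5*c^2 + 3*c - 9) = c*(c + 3)*(c^2 + 2*c - 3) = c*(c - 1)*(c + 3)*(c + 3)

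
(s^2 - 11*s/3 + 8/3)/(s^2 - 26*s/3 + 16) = (s - 1)/(s - 6)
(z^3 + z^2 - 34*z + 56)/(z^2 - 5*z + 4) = (z^2 + 5*z - 14)/(z - 1)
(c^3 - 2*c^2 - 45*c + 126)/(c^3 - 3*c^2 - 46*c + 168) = (c - 3)/(c - 4)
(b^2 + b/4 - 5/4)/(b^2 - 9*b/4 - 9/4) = (-4*b^2 - b + 5)/(-4*b^2 + 9*b + 9)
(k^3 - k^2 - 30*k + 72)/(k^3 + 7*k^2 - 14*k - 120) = (k - 3)/(k + 5)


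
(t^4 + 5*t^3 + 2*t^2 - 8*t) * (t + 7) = t^5 + 12*t^4 + 37*t^3 + 6*t^2 - 56*t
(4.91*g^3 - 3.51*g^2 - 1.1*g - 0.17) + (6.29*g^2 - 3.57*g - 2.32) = 4.91*g^3 + 2.78*g^2 - 4.67*g - 2.49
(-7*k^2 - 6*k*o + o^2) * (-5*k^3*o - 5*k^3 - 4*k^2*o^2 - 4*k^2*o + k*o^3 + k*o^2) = 35*k^5*o + 35*k^5 + 58*k^4*o^2 + 58*k^4*o + 12*k^3*o^3 + 12*k^3*o^2 - 10*k^2*o^4 - 10*k^2*o^3 + k*o^5 + k*o^4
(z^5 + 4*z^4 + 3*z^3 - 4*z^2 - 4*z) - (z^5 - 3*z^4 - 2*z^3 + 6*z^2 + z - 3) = 7*z^4 + 5*z^3 - 10*z^2 - 5*z + 3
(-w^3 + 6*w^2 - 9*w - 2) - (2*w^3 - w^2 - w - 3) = -3*w^3 + 7*w^2 - 8*w + 1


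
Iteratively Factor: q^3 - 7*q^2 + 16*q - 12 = (q - 3)*(q^2 - 4*q + 4) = (q - 3)*(q - 2)*(q - 2)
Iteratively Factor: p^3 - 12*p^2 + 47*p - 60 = (p - 3)*(p^2 - 9*p + 20) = (p - 4)*(p - 3)*(p - 5)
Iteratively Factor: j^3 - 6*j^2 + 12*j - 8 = (j - 2)*(j^2 - 4*j + 4) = (j - 2)^2*(j - 2)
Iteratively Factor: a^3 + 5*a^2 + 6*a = (a + 2)*(a^2 + 3*a) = (a + 2)*(a + 3)*(a)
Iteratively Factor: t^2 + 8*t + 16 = (t + 4)*(t + 4)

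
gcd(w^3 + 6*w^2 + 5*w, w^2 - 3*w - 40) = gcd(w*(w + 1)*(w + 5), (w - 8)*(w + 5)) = w + 5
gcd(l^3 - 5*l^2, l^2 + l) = l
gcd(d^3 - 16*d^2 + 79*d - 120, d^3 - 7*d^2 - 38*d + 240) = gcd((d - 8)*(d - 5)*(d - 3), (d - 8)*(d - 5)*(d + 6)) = d^2 - 13*d + 40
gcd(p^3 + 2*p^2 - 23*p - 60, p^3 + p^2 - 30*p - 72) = p^2 + 7*p + 12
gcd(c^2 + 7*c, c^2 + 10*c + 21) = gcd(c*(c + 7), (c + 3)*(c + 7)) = c + 7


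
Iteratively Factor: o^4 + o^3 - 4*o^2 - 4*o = (o + 2)*(o^3 - o^2 - 2*o) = o*(o + 2)*(o^2 - o - 2) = o*(o + 1)*(o + 2)*(o - 2)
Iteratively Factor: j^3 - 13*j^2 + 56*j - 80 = (j - 4)*(j^2 - 9*j + 20) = (j - 4)^2*(j - 5)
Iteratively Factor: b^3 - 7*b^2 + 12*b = (b - 3)*(b^2 - 4*b) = b*(b - 3)*(b - 4)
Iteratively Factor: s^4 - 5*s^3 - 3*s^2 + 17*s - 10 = (s - 5)*(s^3 - 3*s + 2) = (s - 5)*(s + 2)*(s^2 - 2*s + 1) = (s - 5)*(s - 1)*(s + 2)*(s - 1)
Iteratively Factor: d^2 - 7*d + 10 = (d - 5)*(d - 2)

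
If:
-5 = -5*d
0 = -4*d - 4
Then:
No Solution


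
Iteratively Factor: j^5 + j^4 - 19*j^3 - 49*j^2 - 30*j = (j + 3)*(j^4 - 2*j^3 - 13*j^2 - 10*j) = (j + 1)*(j + 3)*(j^3 - 3*j^2 - 10*j) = (j - 5)*(j + 1)*(j + 3)*(j^2 + 2*j) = (j - 5)*(j + 1)*(j + 2)*(j + 3)*(j)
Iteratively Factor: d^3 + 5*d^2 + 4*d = (d + 4)*(d^2 + d) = d*(d + 4)*(d + 1)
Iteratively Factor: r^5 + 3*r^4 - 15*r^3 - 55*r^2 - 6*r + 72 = (r + 3)*(r^4 - 15*r^2 - 10*r + 24) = (r + 2)*(r + 3)*(r^3 - 2*r^2 - 11*r + 12) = (r + 2)*(r + 3)^2*(r^2 - 5*r + 4) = (r - 1)*(r + 2)*(r + 3)^2*(r - 4)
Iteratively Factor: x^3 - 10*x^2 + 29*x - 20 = (x - 4)*(x^2 - 6*x + 5) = (x - 5)*(x - 4)*(x - 1)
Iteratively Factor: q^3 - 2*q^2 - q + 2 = (q - 1)*(q^2 - q - 2) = (q - 2)*(q - 1)*(q + 1)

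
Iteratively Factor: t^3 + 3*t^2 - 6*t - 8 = (t - 2)*(t^2 + 5*t + 4) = (t - 2)*(t + 1)*(t + 4)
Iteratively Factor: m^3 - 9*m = (m)*(m^2 - 9) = m*(m + 3)*(m - 3)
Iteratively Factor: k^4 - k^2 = (k - 1)*(k^3 + k^2) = k*(k - 1)*(k^2 + k) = k*(k - 1)*(k + 1)*(k)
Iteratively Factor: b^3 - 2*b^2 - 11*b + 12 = (b - 1)*(b^2 - b - 12) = (b - 4)*(b - 1)*(b + 3)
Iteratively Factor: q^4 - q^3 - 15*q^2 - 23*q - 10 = (q + 2)*(q^3 - 3*q^2 - 9*q - 5) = (q + 1)*(q + 2)*(q^2 - 4*q - 5) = (q - 5)*(q + 1)*(q + 2)*(q + 1)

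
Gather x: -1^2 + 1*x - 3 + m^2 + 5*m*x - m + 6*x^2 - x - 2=m^2 + 5*m*x - m + 6*x^2 - 6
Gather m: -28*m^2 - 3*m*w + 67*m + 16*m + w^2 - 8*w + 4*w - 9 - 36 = -28*m^2 + m*(83 - 3*w) + w^2 - 4*w - 45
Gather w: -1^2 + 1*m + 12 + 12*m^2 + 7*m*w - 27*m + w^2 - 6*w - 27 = 12*m^2 - 26*m + w^2 + w*(7*m - 6) - 16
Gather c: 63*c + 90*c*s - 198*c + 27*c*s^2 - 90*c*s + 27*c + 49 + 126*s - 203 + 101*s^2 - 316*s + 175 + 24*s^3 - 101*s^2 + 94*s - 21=c*(27*s^2 - 108) + 24*s^3 - 96*s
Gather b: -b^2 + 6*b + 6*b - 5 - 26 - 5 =-b^2 + 12*b - 36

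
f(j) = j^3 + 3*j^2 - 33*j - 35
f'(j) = 3*j^2 + 6*j - 33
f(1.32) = -71.03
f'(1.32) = -19.85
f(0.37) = -46.75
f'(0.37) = -30.37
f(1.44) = -73.31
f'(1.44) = -18.14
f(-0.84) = -5.76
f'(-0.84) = -35.92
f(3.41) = -72.99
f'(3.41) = 22.34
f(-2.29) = 44.29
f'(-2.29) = -31.01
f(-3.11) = 66.57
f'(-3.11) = -22.64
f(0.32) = -45.22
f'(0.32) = -30.77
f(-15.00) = -2240.00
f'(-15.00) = 552.00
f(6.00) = 91.00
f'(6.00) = 111.00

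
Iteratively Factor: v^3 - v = (v + 1)*(v^2 - v) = v*(v + 1)*(v - 1)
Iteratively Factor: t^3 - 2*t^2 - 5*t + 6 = (t - 3)*(t^2 + t - 2) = (t - 3)*(t - 1)*(t + 2)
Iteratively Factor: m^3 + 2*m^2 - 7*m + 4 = (m - 1)*(m^2 + 3*m - 4) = (m - 1)^2*(m + 4)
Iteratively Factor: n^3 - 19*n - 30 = (n - 5)*(n^2 + 5*n + 6) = (n - 5)*(n + 2)*(n + 3)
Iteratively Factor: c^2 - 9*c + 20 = (c - 4)*(c - 5)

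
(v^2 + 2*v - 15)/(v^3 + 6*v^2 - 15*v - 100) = (v - 3)/(v^2 + v - 20)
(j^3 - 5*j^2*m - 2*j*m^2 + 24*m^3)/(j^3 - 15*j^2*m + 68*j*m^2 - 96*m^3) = (j + 2*m)/(j - 8*m)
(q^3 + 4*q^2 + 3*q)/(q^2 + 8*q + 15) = q*(q + 1)/(q + 5)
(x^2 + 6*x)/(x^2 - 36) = x/(x - 6)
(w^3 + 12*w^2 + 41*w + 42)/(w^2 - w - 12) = (w^2 + 9*w + 14)/(w - 4)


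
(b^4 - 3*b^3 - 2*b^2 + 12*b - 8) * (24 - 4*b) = -4*b^5 + 36*b^4 - 64*b^3 - 96*b^2 + 320*b - 192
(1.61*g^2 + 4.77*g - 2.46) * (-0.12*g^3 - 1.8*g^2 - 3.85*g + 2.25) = -0.1932*g^5 - 3.4704*g^4 - 14.4893*g^3 - 10.314*g^2 + 20.2035*g - 5.535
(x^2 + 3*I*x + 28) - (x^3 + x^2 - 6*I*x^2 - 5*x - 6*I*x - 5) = -x^3 + 6*I*x^2 + 5*x + 9*I*x + 33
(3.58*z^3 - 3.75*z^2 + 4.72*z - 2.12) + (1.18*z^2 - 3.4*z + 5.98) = 3.58*z^3 - 2.57*z^2 + 1.32*z + 3.86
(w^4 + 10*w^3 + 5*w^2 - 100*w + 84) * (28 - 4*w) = -4*w^5 - 12*w^4 + 260*w^3 + 540*w^2 - 3136*w + 2352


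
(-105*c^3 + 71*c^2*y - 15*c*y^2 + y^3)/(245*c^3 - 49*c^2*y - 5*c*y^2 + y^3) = (-3*c + y)/(7*c + y)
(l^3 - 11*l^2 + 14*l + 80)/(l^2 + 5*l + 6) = (l^2 - 13*l + 40)/(l + 3)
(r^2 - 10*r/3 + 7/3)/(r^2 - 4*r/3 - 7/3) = (r - 1)/(r + 1)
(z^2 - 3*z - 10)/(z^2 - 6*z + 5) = (z + 2)/(z - 1)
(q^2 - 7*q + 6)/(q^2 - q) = (q - 6)/q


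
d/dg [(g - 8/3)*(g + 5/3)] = 2*g - 1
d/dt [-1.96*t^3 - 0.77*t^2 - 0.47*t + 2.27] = -5.88*t^2 - 1.54*t - 0.47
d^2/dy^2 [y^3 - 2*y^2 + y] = 6*y - 4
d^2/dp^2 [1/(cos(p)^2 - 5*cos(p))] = (-(1 - cos(2*p))^2 - 75*cos(p)/4 - 27*cos(2*p)/2 + 15*cos(3*p)/4 + 81/2)/((cos(p) - 5)^3*cos(p)^3)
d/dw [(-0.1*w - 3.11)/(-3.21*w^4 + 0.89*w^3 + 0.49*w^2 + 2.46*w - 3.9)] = (-0.963*w^4 - 39.7544*w^3 + 8.3527*w^2 + 3.0478*w + 8.0406)/(10.3041*w^8 - 5.7138*w^7 - 2.3537*w^6 - 14.921*w^5 + 29.6569*w^4 - 4.5312*w^3 + 2.2296*w^2 - 19.188*w + 15.21)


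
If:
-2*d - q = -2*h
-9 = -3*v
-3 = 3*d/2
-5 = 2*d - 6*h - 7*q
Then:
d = -2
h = -27/20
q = 13/10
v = 3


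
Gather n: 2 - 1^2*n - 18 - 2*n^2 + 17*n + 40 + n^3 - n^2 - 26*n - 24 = n^3 - 3*n^2 - 10*n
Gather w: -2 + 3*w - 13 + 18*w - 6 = 21*w - 21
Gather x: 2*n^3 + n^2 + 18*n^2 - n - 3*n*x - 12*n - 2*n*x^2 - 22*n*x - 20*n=2*n^3 + 19*n^2 - 2*n*x^2 - 25*n*x - 33*n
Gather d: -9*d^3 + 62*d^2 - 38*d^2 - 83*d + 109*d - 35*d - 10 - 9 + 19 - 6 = -9*d^3 + 24*d^2 - 9*d - 6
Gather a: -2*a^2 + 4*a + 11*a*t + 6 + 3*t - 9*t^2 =-2*a^2 + a*(11*t + 4) - 9*t^2 + 3*t + 6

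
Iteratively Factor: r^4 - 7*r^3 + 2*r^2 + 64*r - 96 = (r - 2)*(r^3 - 5*r^2 - 8*r + 48) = (r - 2)*(r + 3)*(r^2 - 8*r + 16) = (r - 4)*(r - 2)*(r + 3)*(r - 4)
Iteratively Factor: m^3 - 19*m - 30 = (m - 5)*(m^2 + 5*m + 6) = (m - 5)*(m + 2)*(m + 3)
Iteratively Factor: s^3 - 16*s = (s + 4)*(s^2 - 4*s) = (s - 4)*(s + 4)*(s)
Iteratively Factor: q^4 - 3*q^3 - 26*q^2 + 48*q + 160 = (q - 5)*(q^3 + 2*q^2 - 16*q - 32) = (q - 5)*(q + 4)*(q^2 - 2*q - 8) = (q - 5)*(q + 2)*(q + 4)*(q - 4)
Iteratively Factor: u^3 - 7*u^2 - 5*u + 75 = (u + 3)*(u^2 - 10*u + 25) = (u - 5)*(u + 3)*(u - 5)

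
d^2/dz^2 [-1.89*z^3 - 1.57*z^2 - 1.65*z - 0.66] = -11.34*z - 3.14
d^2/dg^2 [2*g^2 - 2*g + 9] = 4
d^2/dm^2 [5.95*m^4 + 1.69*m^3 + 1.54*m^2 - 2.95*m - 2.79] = 71.4*m^2 + 10.14*m + 3.08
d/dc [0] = 0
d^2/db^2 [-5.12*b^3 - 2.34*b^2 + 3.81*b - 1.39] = -30.72*b - 4.68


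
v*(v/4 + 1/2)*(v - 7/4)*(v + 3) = v^4/4 + 13*v^3/16 - 11*v^2/16 - 21*v/8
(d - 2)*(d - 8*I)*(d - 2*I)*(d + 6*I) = d^4 - 2*d^3 - 4*I*d^3 + 44*d^2 + 8*I*d^2 - 88*d - 96*I*d + 192*I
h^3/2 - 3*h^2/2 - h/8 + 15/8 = (h/2 + 1/2)*(h - 5/2)*(h - 3/2)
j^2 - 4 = (j - 2)*(j + 2)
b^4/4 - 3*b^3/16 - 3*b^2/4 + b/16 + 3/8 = (b/4 + 1/4)*(b - 2)*(b - 3/4)*(b + 1)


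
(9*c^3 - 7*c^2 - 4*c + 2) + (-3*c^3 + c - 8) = 6*c^3 - 7*c^2 - 3*c - 6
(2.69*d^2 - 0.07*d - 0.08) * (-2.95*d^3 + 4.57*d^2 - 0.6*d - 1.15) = -7.9355*d^5 + 12.4998*d^4 - 1.6979*d^3 - 3.4171*d^2 + 0.1285*d + 0.092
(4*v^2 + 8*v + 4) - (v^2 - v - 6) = 3*v^2 + 9*v + 10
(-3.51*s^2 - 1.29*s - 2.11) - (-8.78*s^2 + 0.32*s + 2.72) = 5.27*s^2 - 1.61*s - 4.83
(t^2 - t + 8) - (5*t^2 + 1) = -4*t^2 - t + 7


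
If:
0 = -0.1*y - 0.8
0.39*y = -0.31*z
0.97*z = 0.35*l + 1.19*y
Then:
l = 55.09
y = -8.00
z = 10.06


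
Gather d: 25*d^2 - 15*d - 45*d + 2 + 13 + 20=25*d^2 - 60*d + 35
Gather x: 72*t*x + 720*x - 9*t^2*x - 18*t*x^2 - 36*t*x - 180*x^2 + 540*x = x^2*(-18*t - 180) + x*(-9*t^2 + 36*t + 1260)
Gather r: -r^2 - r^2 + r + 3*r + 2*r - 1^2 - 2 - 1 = -2*r^2 + 6*r - 4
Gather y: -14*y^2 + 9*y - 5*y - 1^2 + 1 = -14*y^2 + 4*y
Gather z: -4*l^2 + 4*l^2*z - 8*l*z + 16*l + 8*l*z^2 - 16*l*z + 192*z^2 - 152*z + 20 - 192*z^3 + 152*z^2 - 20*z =-4*l^2 + 16*l - 192*z^3 + z^2*(8*l + 344) + z*(4*l^2 - 24*l - 172) + 20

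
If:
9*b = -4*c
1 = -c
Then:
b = 4/9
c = -1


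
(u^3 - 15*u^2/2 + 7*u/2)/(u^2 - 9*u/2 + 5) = u*(2*u^2 - 15*u + 7)/(2*u^2 - 9*u + 10)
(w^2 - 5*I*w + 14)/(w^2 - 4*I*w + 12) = (w - 7*I)/(w - 6*I)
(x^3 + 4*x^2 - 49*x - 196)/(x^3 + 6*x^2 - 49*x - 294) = (x + 4)/(x + 6)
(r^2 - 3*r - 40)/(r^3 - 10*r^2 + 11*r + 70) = (r^2 - 3*r - 40)/(r^3 - 10*r^2 + 11*r + 70)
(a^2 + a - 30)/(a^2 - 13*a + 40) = (a + 6)/(a - 8)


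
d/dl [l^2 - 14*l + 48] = 2*l - 14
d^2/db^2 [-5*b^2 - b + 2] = -10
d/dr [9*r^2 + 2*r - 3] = 18*r + 2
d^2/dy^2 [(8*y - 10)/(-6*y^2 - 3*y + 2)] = 36*(-(4*y - 5)*(4*y + 1)^2 + 2*(4*y - 1)*(6*y^2 + 3*y - 2))/(6*y^2 + 3*y - 2)^3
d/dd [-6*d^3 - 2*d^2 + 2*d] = -18*d^2 - 4*d + 2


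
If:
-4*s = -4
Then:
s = 1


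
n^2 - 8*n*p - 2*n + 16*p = (n - 2)*(n - 8*p)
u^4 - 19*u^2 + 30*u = u*(u - 3)*(u - 2)*(u + 5)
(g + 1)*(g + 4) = g^2 + 5*g + 4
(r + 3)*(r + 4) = r^2 + 7*r + 12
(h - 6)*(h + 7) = h^2 + h - 42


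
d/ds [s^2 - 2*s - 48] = 2*s - 2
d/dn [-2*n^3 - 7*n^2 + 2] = 2*n*(-3*n - 7)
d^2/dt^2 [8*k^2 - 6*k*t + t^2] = 2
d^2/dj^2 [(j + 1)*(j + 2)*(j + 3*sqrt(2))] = 6*j + 6 + 6*sqrt(2)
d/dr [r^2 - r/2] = 2*r - 1/2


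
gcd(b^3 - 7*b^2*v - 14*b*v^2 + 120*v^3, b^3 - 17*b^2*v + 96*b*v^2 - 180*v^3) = b^2 - 11*b*v + 30*v^2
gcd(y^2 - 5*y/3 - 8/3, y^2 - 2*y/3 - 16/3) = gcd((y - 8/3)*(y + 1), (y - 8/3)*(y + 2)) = y - 8/3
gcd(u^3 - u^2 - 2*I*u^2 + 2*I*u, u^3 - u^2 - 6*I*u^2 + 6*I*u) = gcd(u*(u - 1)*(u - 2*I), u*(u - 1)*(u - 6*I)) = u^2 - u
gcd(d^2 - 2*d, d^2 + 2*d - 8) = d - 2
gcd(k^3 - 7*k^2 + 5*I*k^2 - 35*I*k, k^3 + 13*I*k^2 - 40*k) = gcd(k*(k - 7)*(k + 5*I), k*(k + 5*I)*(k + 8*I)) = k^2 + 5*I*k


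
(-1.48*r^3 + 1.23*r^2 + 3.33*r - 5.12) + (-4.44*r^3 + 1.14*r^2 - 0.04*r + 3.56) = -5.92*r^3 + 2.37*r^2 + 3.29*r - 1.56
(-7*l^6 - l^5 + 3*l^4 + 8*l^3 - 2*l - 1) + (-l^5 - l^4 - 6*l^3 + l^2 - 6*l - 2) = -7*l^6 - 2*l^5 + 2*l^4 + 2*l^3 + l^2 - 8*l - 3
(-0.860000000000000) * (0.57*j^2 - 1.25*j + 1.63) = -0.4902*j^2 + 1.075*j - 1.4018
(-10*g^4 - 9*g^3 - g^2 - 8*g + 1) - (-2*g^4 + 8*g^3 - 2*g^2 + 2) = -8*g^4 - 17*g^3 + g^2 - 8*g - 1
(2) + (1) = 3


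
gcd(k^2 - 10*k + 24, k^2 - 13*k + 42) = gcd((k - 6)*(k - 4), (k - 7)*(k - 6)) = k - 6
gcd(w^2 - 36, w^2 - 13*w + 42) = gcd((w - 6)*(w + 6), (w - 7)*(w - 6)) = w - 6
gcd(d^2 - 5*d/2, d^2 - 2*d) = d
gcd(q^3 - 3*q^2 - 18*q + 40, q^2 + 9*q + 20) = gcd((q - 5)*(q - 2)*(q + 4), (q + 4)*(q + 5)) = q + 4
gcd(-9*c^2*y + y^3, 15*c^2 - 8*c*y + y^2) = -3*c + y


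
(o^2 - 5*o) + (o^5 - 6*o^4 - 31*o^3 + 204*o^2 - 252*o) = o^5 - 6*o^4 - 31*o^3 + 205*o^2 - 257*o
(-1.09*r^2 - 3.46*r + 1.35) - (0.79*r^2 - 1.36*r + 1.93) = -1.88*r^2 - 2.1*r - 0.58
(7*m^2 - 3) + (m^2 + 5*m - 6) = 8*m^2 + 5*m - 9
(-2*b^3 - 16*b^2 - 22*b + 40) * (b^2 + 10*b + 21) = -2*b^5 - 36*b^4 - 224*b^3 - 516*b^2 - 62*b + 840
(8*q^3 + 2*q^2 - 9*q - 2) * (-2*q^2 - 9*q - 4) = -16*q^5 - 76*q^4 - 32*q^3 + 77*q^2 + 54*q + 8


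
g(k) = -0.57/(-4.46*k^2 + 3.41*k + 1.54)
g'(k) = -0.57*(8.92*k - 3.41)/(-4.46*k^2 + 3.41*k + 1.54)^2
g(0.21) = -0.28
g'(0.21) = 0.21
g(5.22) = 0.01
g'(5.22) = -0.00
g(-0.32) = 72.12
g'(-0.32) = 57155.82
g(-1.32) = 0.05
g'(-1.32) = 0.08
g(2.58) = 0.03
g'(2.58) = -0.03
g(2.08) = 0.05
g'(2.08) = -0.08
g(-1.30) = 0.05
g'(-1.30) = 0.08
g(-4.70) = 0.01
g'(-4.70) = 0.00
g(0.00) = -0.37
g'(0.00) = 0.82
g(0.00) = -0.37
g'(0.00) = 0.82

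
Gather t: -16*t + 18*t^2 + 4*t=18*t^2 - 12*t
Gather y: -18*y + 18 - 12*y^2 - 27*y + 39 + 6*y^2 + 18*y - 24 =-6*y^2 - 27*y + 33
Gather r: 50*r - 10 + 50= 50*r + 40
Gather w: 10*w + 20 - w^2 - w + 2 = -w^2 + 9*w + 22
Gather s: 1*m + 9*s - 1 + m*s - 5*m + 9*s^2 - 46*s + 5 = -4*m + 9*s^2 + s*(m - 37) + 4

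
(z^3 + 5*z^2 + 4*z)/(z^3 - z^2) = (z^2 + 5*z + 4)/(z*(z - 1))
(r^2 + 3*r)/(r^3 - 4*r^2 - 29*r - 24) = r/(r^2 - 7*r - 8)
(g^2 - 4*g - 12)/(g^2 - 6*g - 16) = (g - 6)/(g - 8)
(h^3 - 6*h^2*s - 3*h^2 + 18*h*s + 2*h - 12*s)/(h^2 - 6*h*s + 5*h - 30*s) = (h^2 - 3*h + 2)/(h + 5)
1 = 1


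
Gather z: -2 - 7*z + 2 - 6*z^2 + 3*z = -6*z^2 - 4*z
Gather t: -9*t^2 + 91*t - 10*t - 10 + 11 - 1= -9*t^2 + 81*t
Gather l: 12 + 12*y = 12*y + 12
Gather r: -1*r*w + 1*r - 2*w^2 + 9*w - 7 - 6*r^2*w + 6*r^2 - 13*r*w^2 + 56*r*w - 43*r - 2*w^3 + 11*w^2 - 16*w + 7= r^2*(6 - 6*w) + r*(-13*w^2 + 55*w - 42) - 2*w^3 + 9*w^2 - 7*w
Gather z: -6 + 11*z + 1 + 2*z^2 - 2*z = 2*z^2 + 9*z - 5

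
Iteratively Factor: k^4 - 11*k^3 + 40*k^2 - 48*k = (k - 4)*(k^3 - 7*k^2 + 12*k) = (k - 4)^2*(k^2 - 3*k) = k*(k - 4)^2*(k - 3)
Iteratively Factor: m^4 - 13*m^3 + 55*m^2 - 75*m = (m)*(m^3 - 13*m^2 + 55*m - 75) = m*(m - 3)*(m^2 - 10*m + 25) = m*(m - 5)*(m - 3)*(m - 5)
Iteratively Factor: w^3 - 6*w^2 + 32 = (w - 4)*(w^2 - 2*w - 8) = (w - 4)*(w + 2)*(w - 4)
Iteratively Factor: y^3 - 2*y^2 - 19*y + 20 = (y + 4)*(y^2 - 6*y + 5) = (y - 5)*(y + 4)*(y - 1)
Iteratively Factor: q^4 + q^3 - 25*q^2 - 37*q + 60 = (q + 4)*(q^3 - 3*q^2 - 13*q + 15) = (q - 5)*(q + 4)*(q^2 + 2*q - 3) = (q - 5)*(q - 1)*(q + 4)*(q + 3)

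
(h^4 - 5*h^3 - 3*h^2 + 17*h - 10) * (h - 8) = h^5 - 13*h^4 + 37*h^3 + 41*h^2 - 146*h + 80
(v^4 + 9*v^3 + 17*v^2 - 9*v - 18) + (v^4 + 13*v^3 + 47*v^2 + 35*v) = 2*v^4 + 22*v^3 + 64*v^2 + 26*v - 18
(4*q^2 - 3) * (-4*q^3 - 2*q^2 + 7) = -16*q^5 - 8*q^4 + 12*q^3 + 34*q^2 - 21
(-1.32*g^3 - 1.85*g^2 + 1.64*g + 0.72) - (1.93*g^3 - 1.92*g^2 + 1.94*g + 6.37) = -3.25*g^3 + 0.0699999999999998*g^2 - 0.3*g - 5.65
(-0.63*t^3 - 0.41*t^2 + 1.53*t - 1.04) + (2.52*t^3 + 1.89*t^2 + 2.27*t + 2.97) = 1.89*t^3 + 1.48*t^2 + 3.8*t + 1.93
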